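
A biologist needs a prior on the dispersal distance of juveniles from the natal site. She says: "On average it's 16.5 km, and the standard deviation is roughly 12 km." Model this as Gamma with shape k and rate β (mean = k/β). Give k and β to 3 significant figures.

k ≈ 1.89, β ≈ 0.115

For Gamma(k, rate β): mean = k/β, variance = k/β², so CV = 1/√k.
CV = SD/mean = 12/16.5 = 0.7273, hence k = 1/CV² = 1.89.
Then β = k/mean = 1.89/16.5 = 0.115.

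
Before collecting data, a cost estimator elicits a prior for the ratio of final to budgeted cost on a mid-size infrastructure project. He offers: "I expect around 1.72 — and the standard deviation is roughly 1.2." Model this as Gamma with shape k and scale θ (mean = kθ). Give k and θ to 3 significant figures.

For Gamma(k, scale θ): mean = kθ, variance = kθ², so CV = 1/√k.
CV = SD/mean = 1.2/1.72 = 0.6977, hence k = 1/CV² = 2.05.
Then θ = mean/k = 1.72/2.05 = 0.837.

k ≈ 2.05, θ ≈ 0.837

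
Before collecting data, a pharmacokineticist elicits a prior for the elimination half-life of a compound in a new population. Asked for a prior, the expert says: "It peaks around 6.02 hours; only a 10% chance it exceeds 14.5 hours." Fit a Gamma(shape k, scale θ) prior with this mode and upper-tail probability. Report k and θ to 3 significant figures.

Gamma(k,θ) with k>1 has mode (k−1)θ, so θ = 6.02/(k−1).
Need P(X < 14.5) = 0.9 with θ tied to k this way. Start at k = 2, θ = 6.02: P(X<14.5) ≈ 0.693.
Too low — raise k to concentrate. Iterating converges to k ≈ 3.49.
Then θ = 6.02/(3.49−1) ≈ 2.42.

k ≈ 3.49, θ ≈ 2.42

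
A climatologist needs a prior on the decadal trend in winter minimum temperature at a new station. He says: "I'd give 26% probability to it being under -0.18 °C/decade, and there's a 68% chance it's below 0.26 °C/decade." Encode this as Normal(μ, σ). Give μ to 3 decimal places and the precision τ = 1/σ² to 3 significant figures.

For Normal(μ,σ), the p-quantile is μ + z_p·σ. Here z_{0.26} = -0.6433, z_{0.68} = 0.4677.
So -0.18 = μ − 0.6433σ and 0.26 = μ + 0.4677σ.
Subtracting: σ = (0.26 − -0.18)/(0.4677 − (-0.6433)) = 0.396.
Then μ = -0.18 − (-0.6433)·0.396 = 0.075.
Precision τ = 1/σ² = 1/0.396² = 6.38.

μ = 0.075, τ = 6.38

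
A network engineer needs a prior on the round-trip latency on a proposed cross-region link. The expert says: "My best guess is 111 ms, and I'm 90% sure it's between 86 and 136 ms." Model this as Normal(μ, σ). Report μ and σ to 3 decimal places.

A symmetric 90% interval runs μ ± z·σ with z = 1.645.
Half-width = 25, so σ = 25/1.645 = 15.199.
μ is the stated best guess, 111.000.

μ = 111.000, σ = 15.199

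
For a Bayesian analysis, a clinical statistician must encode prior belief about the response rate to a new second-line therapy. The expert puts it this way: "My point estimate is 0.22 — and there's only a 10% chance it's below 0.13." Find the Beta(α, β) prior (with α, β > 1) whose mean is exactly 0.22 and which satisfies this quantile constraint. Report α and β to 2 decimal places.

α ≈ 6.81, β ≈ 24.15

With mean 0.22 fixed, write α = 0.22s, β = 0.78s where s = α+β.
Need P(θ < 0.13) = 0.1 under Beta(0.22s, 0.78s). Normal approximation: (q−m)/√(m(1−m)/s) ≈ z_{0.1} = -1.28, so s ≈ 0.22·0.78·(-1.28)²/(0.13−0.22)² = 34.8.
At s = 34.8: P(θ<0.13) ≈ 0.085. Adjusting to match 0.1 gives s ≈ 30.97.
So α = 0.22·30.97 ≈ 6.81, β = 0.78·30.97 ≈ 24.15.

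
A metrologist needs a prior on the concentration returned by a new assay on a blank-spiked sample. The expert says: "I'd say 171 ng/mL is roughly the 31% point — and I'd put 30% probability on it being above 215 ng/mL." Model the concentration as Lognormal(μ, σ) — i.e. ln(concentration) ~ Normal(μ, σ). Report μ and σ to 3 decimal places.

If T ~ Lognormal(μ,σ) then ln T ~ Normal(μ,σ), so the p-quantile of ln T is μ + z_p·σ.
ln(171) = 5.142 and ln(215) = 5.371; z_{0.31} = -0.4959, z_{0.7} = 0.5244.
σ = (5.371 − 5.142)/(0.5244 − (-0.4959)) = 0.224.
μ = 5.142 − (-0.4959)·0.224 = 5.253.

μ ≈ 5.253, σ ≈ 0.224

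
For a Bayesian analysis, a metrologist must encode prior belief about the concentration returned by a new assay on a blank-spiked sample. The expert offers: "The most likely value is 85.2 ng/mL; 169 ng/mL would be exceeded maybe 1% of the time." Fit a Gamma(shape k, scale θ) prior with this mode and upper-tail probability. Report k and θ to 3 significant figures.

k ≈ 11.5, θ ≈ 8.12

Gamma(k,θ) with k>1 has mode (k−1)θ, so θ = 85.2/(k−1).
Need P(X < 169) = 0.99 with θ tied to k this way. Start at k = 2, θ = 85.2: P(X<169) ≈ 0.590.
Too low — raise k to concentrate. Iterating converges to k ≈ 11.5.
Then θ = 85.2/(11.5−1) ≈ 8.12.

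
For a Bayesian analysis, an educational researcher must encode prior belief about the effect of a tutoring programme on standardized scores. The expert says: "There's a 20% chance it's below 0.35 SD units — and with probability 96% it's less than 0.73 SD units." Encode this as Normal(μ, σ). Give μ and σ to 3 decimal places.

μ = 0.473, σ = 0.147

For Normal(μ,σ), the p-quantile is μ + z_p·σ. Here z_{0.2} = -0.8416, z_{0.96} = 1.751.
So 0.35 = μ − 0.8416σ and 0.73 = μ + 1.751σ.
Subtracting: σ = (0.73 − 0.35)/(1.751 − (-0.8416)) = 0.147.
Then μ = 0.35 − (-0.8416)·0.147 = 0.473.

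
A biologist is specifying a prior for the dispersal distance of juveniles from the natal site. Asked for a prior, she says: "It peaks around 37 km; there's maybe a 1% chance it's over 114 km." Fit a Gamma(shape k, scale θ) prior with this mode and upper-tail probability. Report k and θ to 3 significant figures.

k ≈ 4.53, θ ≈ 10.5

Gamma(k,θ) with k>1 has mode (k−1)θ, so θ = 37/(k−1).
Need P(X < 114) = 0.99 with θ tied to k this way. Start at k = 2, θ = 37: P(X<114) ≈ 0.813.
Too low — raise k to concentrate. Iterating converges to k ≈ 4.53.
Then θ = 37/(4.53−1) ≈ 10.5.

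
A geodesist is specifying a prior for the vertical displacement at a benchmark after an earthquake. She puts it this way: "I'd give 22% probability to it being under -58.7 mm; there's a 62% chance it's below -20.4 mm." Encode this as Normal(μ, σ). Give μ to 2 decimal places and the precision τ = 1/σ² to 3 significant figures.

For Normal(μ,σ), the p-quantile is μ + z_p·σ. Here z_{0.22} = -0.7722, z_{0.62} = 0.3055.
So -58.7 = μ − 0.7722σ and -20.4 = μ + 0.3055σ.
Subtracting: σ = (-20.4 − -58.7)/(0.3055 − (-0.7722)) = 35.54.
Then μ = -58.7 − (-0.7722)·35.54 = -31.26.
Precision τ = 1/σ² = 1/35.54² = 0.000792.

μ = -31.26, τ = 0.000792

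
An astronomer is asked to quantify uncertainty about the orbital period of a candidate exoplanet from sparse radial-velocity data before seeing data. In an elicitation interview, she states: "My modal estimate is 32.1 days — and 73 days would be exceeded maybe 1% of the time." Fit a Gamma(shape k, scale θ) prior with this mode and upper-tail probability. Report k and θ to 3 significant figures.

Gamma(k,θ) with k>1 has mode (k−1)θ, so θ = 32.1/(k−1).
Need P(X < 73) = 0.99 with θ tied to k this way. Start at k = 2, θ = 32.1: P(X<73) ≈ 0.663.
Too low — raise k to concentrate. Iterating converges to k ≈ 8.09.
Then θ = 32.1/(8.09−1) ≈ 4.52.

k ≈ 8.09, θ ≈ 4.52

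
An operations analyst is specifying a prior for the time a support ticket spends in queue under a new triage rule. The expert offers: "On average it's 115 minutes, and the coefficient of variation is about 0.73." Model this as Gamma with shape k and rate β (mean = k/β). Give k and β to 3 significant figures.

For Gamma(k, rate β): mean = k/β, variance = k/β², so CV = 1/√k.
CV = 0.73, hence k = 1/CV² = 1.88.
Then β = k/mean = 1.88/115 = 0.0163.

k ≈ 1.88, β ≈ 0.0163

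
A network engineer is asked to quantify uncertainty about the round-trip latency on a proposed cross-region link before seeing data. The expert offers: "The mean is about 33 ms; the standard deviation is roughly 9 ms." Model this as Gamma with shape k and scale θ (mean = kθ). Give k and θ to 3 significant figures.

For Gamma(k, scale θ): mean = kθ, variance = kθ², so CV = 1/√k.
CV = SD/mean = 9/33 = 0.2727, hence k = 1/CV² = 13.4.
Then θ = mean/k = 33/13.4 = 2.45.

k ≈ 13.4, θ ≈ 2.45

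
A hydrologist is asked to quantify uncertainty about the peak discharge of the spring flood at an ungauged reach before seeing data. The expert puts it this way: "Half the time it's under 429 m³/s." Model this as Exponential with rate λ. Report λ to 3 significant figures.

Exponential median = ln 2 / λ, so λ = ln 2 / 429.0 = 0.00162.

λ ≈ 0.00162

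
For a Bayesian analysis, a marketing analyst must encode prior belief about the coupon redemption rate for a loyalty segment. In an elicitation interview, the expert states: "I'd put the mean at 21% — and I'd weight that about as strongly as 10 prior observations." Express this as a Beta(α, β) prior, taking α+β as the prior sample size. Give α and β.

Under the effective-sample-size interpretation, Beta(α, β) has prior mean α/(α+β) and prior sample size α+β.
So α+β = 10 and α/(α+β) = 0.21, giving α = 0.21·10 = 2.1 and β = 10 − 2.1 = 7.9.

α = 2.1, β = 7.9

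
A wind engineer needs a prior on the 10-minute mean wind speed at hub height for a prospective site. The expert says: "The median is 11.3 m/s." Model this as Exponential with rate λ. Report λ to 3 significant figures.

λ ≈ 0.0613

Exponential median = ln 2 / λ, so λ = ln 2 / 11.3 = 0.0613.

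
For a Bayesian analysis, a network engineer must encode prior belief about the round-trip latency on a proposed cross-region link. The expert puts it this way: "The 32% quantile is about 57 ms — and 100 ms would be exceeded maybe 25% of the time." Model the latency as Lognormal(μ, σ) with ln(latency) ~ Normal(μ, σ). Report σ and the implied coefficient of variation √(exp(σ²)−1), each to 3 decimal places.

σ ≈ 0.492, CV ≈ 0.524

If T ~ Lognormal(μ,σ) then ln T ~ Normal(μ,σ), so the p-quantile of ln T is μ + z_p·σ.
ln(57) = 4.043 and ln(100) = 4.605; z_{0.32} = -0.4677, z_{0.75} = 0.6745.
σ = (4.605 − 4.043)/(0.6745 − (-0.4677)) = 0.492.
μ = 4.043 − (-0.4677)·0.492 = 4.273.
CV = √(exp(σ²)−1) = √(exp(0.2422)−1) = 0.524.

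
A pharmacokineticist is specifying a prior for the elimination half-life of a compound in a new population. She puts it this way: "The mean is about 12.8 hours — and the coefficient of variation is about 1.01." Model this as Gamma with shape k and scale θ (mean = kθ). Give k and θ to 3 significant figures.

k ≈ 0.98, θ ≈ 13.1

For Gamma(k, scale θ): mean = kθ, variance = kθ², so CV = 1/√k.
CV = 1.01, hence k = 1/CV² = 0.98.
Then θ = mean/k = 12.8/0.98 = 13.1.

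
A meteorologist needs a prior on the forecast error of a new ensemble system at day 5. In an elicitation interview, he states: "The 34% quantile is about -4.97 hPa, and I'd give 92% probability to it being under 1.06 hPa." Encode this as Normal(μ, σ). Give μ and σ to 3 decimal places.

μ = -3.602, σ = 3.318

For Normal(μ,σ), the p-quantile is μ + z_p·σ. Here z_{0.34} = -0.4125, z_{0.92} = 1.405.
So -4.97 = μ − 0.4125σ and 1.06 = μ + 1.405σ.
Subtracting: σ = (1.06 − -4.97)/(1.405 − (-0.4125)) = 3.318.
Then μ = -4.97 − (-0.4125)·3.318 = -3.602.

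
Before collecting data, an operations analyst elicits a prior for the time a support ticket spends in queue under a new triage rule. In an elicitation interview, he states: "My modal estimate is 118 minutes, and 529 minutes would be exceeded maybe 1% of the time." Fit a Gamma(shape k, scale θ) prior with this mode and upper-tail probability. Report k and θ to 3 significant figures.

k ≈ 2.8, θ ≈ 65.6

Gamma(k,θ) with k>1 has mode (k−1)θ, so θ = 118/(k−1).
Need P(X < 529) = 0.99 with θ tied to k this way. Start at k = 2, θ = 118: P(X<529) ≈ 0.938.
Too low — raise k to concentrate. Iterating converges to k ≈ 2.8.
Then θ = 118/(2.8−1) ≈ 65.6.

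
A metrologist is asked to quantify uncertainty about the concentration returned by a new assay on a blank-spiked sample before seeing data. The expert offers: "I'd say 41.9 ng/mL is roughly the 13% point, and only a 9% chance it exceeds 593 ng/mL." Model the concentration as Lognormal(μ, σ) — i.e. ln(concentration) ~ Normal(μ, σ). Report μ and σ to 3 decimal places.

μ ≈ 4.945, σ ≈ 1.074

If T ~ Lognormal(μ,σ) then ln T ~ Normal(μ,σ), so the p-quantile of ln T is μ + z_p·σ.
ln(41.9) = 3.735 and ln(593) = 6.385; z_{0.13} = -1.126, z_{0.91} = 1.341.
σ = (6.385 − 3.735)/(1.341 − (-1.126)) = 1.074.
μ = 3.735 − (-1.126)·1.074 = 4.945.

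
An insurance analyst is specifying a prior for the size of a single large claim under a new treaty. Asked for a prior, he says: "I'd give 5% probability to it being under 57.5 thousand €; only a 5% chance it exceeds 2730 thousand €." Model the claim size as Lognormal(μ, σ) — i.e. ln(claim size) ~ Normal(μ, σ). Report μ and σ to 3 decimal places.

If T ~ Lognormal(μ,σ) then ln T ~ Normal(μ,σ), so the p-quantile of ln T is μ + z_p·σ.
ln(57.5) = 4.052 and ln(2730) = 7.912; z_{0.05} = -1.645, z_{0.95} = 1.645.
σ = (7.912 − 4.052)/(1.645 − (-1.645)) = 1.173.
μ = 4.052 − (-1.645)·1.173 = 5.982.

μ ≈ 5.982, σ ≈ 1.173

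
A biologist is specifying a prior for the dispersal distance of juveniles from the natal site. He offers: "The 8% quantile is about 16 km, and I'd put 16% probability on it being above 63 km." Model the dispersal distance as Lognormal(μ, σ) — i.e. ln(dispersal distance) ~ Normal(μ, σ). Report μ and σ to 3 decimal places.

If T ~ Lognormal(μ,σ) then ln T ~ Normal(μ,σ), so the p-quantile of ln T is μ + z_p·σ.
ln(16) = 2.773 and ln(63) = 4.143; z_{0.08} = -1.405, z_{0.84} = 0.9945.
σ = (4.143 − 2.773)/(0.9945 − (-1.405)) = 0.571.
μ = 2.773 − (-1.405)·0.571 = 3.575.

μ ≈ 3.575, σ ≈ 0.571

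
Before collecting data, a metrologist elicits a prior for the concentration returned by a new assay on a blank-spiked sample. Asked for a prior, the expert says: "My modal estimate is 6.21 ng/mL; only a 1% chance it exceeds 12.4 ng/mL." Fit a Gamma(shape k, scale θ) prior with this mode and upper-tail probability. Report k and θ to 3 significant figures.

k ≈ 11.3, θ ≈ 0.604

Gamma(k,θ) with k>1 has mode (k−1)θ, so θ = 6.21/(k−1).
Need P(X < 12.4) = 0.99 with θ tied to k this way. Start at k = 2, θ = 6.21: P(X<12.4) ≈ 0.593.
Too low — raise k to concentrate. Iterating converges to k ≈ 11.3.
Then θ = 6.21/(11.3−1) ≈ 0.604.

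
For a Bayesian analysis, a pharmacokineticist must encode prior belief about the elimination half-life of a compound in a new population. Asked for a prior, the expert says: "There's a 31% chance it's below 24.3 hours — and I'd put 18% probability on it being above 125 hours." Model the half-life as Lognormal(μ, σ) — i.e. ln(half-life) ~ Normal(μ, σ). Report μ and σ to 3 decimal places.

μ ≈ 3.766, σ ≈ 1.161

If T ~ Lognormal(μ,σ) then ln T ~ Normal(μ,σ), so the p-quantile of ln T is μ + z_p·σ.
ln(24.3) = 3.19 and ln(125) = 4.828; z_{0.31} = -0.4959, z_{0.82} = 0.9154.
σ = (4.828 − 3.19)/(0.9154 − (-0.4959)) = 1.161.
μ = 3.19 − (-0.4959)·1.161 = 3.766.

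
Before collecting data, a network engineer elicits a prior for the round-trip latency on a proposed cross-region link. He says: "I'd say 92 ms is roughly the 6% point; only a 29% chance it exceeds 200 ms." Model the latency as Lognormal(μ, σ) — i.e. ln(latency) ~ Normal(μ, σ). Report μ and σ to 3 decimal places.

If T ~ Lognormal(μ,σ) then ln T ~ Normal(μ,σ), so the p-quantile of ln T is μ + z_p·σ.
ln(92) = 4.522 and ln(200) = 5.298; z_{0.06} = -1.555, z_{0.71} = 0.5534.
σ = (5.298 − 4.522)/(0.5534 − (-1.555)) = 0.368.
μ = 4.522 − (-1.555)·0.368 = 5.094.

μ ≈ 5.094, σ ≈ 0.368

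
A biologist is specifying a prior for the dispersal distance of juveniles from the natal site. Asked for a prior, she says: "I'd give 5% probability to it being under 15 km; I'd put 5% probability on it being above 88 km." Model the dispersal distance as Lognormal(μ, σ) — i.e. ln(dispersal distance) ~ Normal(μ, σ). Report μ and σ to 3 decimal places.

μ ≈ 3.593, σ ≈ 0.538

If T ~ Lognormal(μ,σ) then ln T ~ Normal(μ,σ), so the p-quantile of ln T is μ + z_p·σ.
ln(15) = 2.708 and ln(88) = 4.477; z_{0.05} = -1.645, z_{0.95} = 1.645.
σ = (4.477 − 2.708)/(1.645 − (-1.645)) = 0.538.
μ = 2.708 − (-1.645)·0.538 = 3.593.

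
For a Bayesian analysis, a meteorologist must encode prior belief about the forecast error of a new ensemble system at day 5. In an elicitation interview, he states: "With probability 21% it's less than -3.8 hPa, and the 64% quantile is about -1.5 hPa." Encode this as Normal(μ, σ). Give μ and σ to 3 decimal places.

For Normal(μ,σ), the p-quantile is μ + z_p·σ. Here z_{0.21} = -0.8064, z_{0.64} = 0.3585.
So -3.8 = μ − 0.8064σ and -1.5 = μ + 0.3585σ.
Subtracting: σ = (-1.5 − -3.8)/(0.3585 − (-0.8064)) = 1.974.
Then μ = -3.8 − (-0.8064)·1.974 = -2.208.

μ = -2.208, σ = 1.974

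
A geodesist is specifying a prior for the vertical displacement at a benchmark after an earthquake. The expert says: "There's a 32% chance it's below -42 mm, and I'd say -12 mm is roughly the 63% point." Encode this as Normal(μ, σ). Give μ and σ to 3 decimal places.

μ = -24.451, σ = 37.521

For Normal(μ,σ), the p-quantile is μ + z_p·σ. Here z_{0.32} = -0.4677, z_{0.63} = 0.3319.
So -42 = μ − 0.4677σ and -12 = μ + 0.3319σ.
Subtracting: σ = (-12 − -42)/(0.3319 − (-0.4677)) = 37.521.
Then μ = -42 − (-0.4677)·37.521 = -24.451.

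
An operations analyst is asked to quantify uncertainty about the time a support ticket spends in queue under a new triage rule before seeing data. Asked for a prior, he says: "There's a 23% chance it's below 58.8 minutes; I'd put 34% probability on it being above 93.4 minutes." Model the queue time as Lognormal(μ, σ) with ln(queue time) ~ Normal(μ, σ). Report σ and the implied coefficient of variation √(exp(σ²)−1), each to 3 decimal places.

If T ~ Lognormal(μ,σ) then ln T ~ Normal(μ,σ), so the p-quantile of ln T is μ + z_p·σ.
ln(58.8) = 4.074 and ln(93.4) = 4.537; z_{0.23} = -0.7388, z_{0.66} = 0.4125.
σ = (4.537 − 4.074)/(0.4125 − (-0.7388)) = 0.402.
μ = 4.074 − (-0.7388)·0.402 = 4.371.
CV = √(exp(σ²)−1) = √(exp(0.1616)−1) = 0.419.

σ ≈ 0.402, CV ≈ 0.419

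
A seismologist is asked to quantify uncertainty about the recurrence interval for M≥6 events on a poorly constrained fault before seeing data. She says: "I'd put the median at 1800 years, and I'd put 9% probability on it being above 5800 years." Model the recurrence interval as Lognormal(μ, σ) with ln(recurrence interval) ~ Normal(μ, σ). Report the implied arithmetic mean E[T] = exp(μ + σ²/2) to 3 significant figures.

E[T] ≈ 2630 years

If T ~ Lognormal(μ,σ) then ln T ~ Normal(μ,σ), so the p-quantile of ln T is μ + z_p·σ.
ln(1800) = 7.496 and ln(5800) = 8.666; z_{0.5} = 0, z_{0.91} = 1.341.
σ = (8.666 − 7.496)/(1.341 − (0)) = 0.873.
μ = 7.496 − (0)·0.873 = 7.496.
E[T] = exp(μ + σ²/2) = exp(7.496 + 0.3808) = 2630 years.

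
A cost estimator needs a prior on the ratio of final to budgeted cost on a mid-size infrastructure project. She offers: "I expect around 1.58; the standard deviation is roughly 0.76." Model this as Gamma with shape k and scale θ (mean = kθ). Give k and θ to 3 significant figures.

k ≈ 4.32, θ ≈ 0.366

For Gamma(k, scale θ): mean = kθ, variance = kθ², so CV = 1/√k.
CV = SD/mean = 0.76/1.58 = 0.481, hence k = 1/CV² = 4.32.
Then θ = mean/k = 1.58/4.32 = 0.366.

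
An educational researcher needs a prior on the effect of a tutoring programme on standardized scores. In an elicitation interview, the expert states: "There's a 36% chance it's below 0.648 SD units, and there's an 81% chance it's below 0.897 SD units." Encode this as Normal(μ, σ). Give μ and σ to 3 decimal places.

For Normal(μ,σ), the p-quantile is μ + z_p·σ. Here z_{0.36} = -0.3585, z_{0.81} = 0.8779.
So 0.648 = μ − 0.3585σ and 0.897 = μ + 0.8779σ.
Subtracting: σ = (0.897 − 0.648)/(0.8779 − (-0.3585)) = 0.201.
Then μ = 0.648 − (-0.3585)·0.201 = 0.720.

μ = 0.720, σ = 0.201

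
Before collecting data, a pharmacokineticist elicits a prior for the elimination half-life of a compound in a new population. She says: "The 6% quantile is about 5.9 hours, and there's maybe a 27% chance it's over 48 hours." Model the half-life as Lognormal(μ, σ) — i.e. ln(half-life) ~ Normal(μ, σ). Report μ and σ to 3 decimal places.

μ ≈ 3.279, σ ≈ 0.967

If T ~ Lognormal(μ,σ) then ln T ~ Normal(μ,σ), so the p-quantile of ln T is μ + z_p·σ.
ln(5.9) = 1.775 and ln(48) = 3.871; z_{0.06} = -1.555, z_{0.73} = 0.6128.
σ = (3.871 − 1.775)/(0.6128 − (-1.555)) = 0.967.
μ = 1.775 − (-1.555)·0.967 = 3.279.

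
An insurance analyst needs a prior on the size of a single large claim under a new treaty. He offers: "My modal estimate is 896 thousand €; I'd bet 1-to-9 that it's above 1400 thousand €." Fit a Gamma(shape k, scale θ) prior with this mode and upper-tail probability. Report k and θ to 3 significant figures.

Gamma(k,θ) with k>1 has mode (k−1)θ, so θ = 896/(k−1).
Need P(X < 1400) = 0.9 with θ tied to k this way. Start at k = 2, θ = 896: P(X<1400) ≈ 0.463.
Too low — raise k to concentrate. Iterating converges to k ≈ 10.4.
Then θ = 896/(10.4−1) ≈ 95.3.

k ≈ 10.4, θ ≈ 95.3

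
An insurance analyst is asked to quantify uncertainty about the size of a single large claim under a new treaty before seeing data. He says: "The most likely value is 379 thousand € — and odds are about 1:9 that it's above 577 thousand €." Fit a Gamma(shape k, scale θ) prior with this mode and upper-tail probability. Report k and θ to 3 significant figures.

Gamma(k,θ) with k>1 has mode (k−1)θ, so θ = 379/(k−1).
Need P(X < 577) = 0.9 with θ tied to k this way. Start at k = 2, θ = 379: P(X<577) ≈ 0.450.
Too low — raise k to concentrate. Iterating converges to k ≈ 11.6.
Then θ = 379/(11.6−1) ≈ 35.9.

k ≈ 11.6, θ ≈ 35.9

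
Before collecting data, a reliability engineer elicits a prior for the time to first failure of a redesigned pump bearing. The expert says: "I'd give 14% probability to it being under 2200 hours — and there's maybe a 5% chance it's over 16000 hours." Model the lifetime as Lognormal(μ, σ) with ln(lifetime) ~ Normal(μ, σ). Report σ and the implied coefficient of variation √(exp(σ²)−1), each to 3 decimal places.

If T ~ Lognormal(μ,σ) then ln T ~ Normal(μ,σ), so the p-quantile of ln T is μ + z_p·σ.
ln(2200) = 7.696 and ln(16000) = 9.68; z_{0.14} = -1.08, z_{0.95} = 1.645.
σ = (9.68 − 7.696)/(1.645 − (-1.08)) = 0.728.
μ = 7.696 − (-1.08)·0.728 = 8.483.
CV = √(exp(σ²)−1) = √(exp(0.5301)−1) = 0.836.

σ ≈ 0.728, CV ≈ 0.836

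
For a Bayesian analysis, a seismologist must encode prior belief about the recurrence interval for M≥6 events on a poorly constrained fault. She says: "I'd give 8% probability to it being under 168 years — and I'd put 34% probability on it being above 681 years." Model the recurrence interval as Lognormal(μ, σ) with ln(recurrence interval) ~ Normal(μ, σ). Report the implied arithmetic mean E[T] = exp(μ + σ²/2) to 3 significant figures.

If T ~ Lognormal(μ,σ) then ln T ~ Normal(μ,σ), so the p-quantile of ln T is μ + z_p·σ.
ln(168) = 5.124 and ln(681) = 6.524; z_{0.08} = -1.405, z_{0.66} = 0.4125.
σ = (6.524 − 5.124)/(0.4125 − (-1.405)) = 0.770.
μ = 5.124 − (-1.405)·0.770 = 6.206.
E[T] = exp(μ + σ²/2) = exp(6.206 + 0.2965) = 667 years.

E[T] ≈ 667 years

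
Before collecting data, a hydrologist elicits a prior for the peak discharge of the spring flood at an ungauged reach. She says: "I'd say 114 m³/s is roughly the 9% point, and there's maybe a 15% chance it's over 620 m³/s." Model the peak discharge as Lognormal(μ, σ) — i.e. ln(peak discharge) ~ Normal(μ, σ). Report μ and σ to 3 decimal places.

If T ~ Lognormal(μ,σ) then ln T ~ Normal(μ,σ), so the p-quantile of ln T is μ + z_p·σ.
ln(114) = 4.736 and ln(620) = 6.43; z_{0.09} = -1.341, z_{0.85} = 1.036.
σ = (6.43 − 4.736)/(1.036 − (-1.341)) = 0.712.
μ = 4.736 − (-1.341)·0.712 = 5.691.

μ ≈ 5.691, σ ≈ 0.712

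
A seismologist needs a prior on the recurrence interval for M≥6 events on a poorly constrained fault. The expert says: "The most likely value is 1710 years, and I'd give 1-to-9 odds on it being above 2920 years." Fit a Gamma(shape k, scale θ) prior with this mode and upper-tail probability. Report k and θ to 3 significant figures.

Gamma(k,θ) with k>1 has mode (k−1)θ, so θ = 1710/(k−1).
Need P(X < 2920) = 0.9 with θ tied to k this way. Start at k = 2, θ = 1710: P(X<2920) ≈ 0.509.
Too low — raise k to concentrate. Iterating converges to k ≈ 7.62.
Then θ = 1710/(7.62−1) ≈ 258.

k ≈ 7.62, θ ≈ 258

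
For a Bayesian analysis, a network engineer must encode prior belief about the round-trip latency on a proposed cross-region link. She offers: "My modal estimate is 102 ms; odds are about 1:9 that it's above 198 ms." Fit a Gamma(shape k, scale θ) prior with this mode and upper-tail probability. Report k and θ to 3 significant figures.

k ≈ 5.35, θ ≈ 23.4

Gamma(k,θ) with k>1 has mode (k−1)θ, so θ = 102/(k−1).
Need P(X < 198) = 0.9 with θ tied to k this way. Start at k = 2, θ = 102: P(X<198) ≈ 0.578.
Too low — raise k to concentrate. Iterating converges to k ≈ 5.35.
Then θ = 102/(5.35−1) ≈ 23.4.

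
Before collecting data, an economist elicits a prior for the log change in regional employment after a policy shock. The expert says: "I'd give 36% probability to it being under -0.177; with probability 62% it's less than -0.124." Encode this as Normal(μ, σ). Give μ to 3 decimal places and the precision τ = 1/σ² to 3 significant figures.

μ = -0.148, τ = 157

For Normal(μ,σ), the p-quantile is μ + z_p·σ. Here z_{0.36} = -0.3585, z_{0.62} = 0.3055.
So -0.177 = μ − 0.3585σ and -0.124 = μ + 0.3055σ.
Subtracting: σ = (-0.124 − -0.177)/(0.3055 − (-0.3585)) = 0.080.
Then μ = -0.177 − (-0.3585)·0.080 = -0.148.
Precision τ = 1/σ² = 1/0.07983² = 157.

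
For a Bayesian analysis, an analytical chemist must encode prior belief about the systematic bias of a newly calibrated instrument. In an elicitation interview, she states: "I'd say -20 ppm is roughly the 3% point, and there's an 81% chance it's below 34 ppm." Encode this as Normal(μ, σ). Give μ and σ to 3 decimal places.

μ = 16.816, σ = 19.575

For Normal(μ,σ), the p-quantile is μ + z_p·σ. Here z_{0.03} = -1.881, z_{0.81} = 0.8779.
So -20 = μ − 1.881σ and 34 = μ + 0.8779σ.
Subtracting: σ = (34 − -20)/(0.8779 − (-1.881)) = 19.575.
Then μ = -20 − (-1.881)·19.575 = 16.816.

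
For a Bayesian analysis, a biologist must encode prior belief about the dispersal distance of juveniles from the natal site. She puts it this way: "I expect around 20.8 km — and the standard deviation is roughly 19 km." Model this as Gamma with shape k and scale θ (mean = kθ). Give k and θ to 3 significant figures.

k ≈ 1.2, θ ≈ 17.4

For Gamma(k, scale θ): mean = kθ, variance = kθ², so CV = 1/√k.
CV = SD/mean = 19/20.8 = 0.9135, hence k = 1/CV² = 1.2.
Then θ = mean/k = 20.8/1.2 = 17.4.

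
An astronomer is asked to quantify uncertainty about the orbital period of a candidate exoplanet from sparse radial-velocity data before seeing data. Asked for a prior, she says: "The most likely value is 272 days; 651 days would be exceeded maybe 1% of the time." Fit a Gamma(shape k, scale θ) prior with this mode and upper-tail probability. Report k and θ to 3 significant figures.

Gamma(k,θ) with k>1 has mode (k−1)θ, so θ = 272/(k−1).
Need P(X < 651) = 0.99 with θ tied to k this way. Start at k = 2, θ = 272: P(X<651) ≈ 0.690.
Too low — raise k to concentrate. Iterating converges to k ≈ 7.22.
Then θ = 272/(7.22−1) ≈ 43.7.

k ≈ 7.22, θ ≈ 43.7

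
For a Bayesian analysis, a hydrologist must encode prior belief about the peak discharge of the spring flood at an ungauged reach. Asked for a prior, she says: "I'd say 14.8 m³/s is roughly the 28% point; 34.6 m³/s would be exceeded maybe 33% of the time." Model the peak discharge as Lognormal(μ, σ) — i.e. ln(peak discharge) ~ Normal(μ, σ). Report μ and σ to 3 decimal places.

μ ≈ 3.179, σ ≈ 0.830

If T ~ Lognormal(μ,σ) then ln T ~ Normal(μ,σ), so the p-quantile of ln T is μ + z_p·σ.
ln(14.8) = 2.695 and ln(34.6) = 3.544; z_{0.28} = -0.5828, z_{0.67} = 0.4399.
σ = (3.544 − 2.695)/(0.4399 − (-0.5828)) = 0.830.
μ = 2.695 − (-0.5828)·0.830 = 3.179.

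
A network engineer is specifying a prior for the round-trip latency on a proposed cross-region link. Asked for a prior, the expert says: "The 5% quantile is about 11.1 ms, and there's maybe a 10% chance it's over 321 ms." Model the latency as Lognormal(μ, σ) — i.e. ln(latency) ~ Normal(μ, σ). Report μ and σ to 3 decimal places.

μ ≈ 4.298, σ ≈ 1.150

If T ~ Lognormal(μ,σ) then ln T ~ Normal(μ,σ), so the p-quantile of ln T is μ + z_p·σ.
ln(11.1) = 2.407 and ln(321) = 5.771; z_{0.05} = -1.645, z_{0.9} = 1.282.
σ = (5.771 − 2.407)/(1.282 − (-1.645)) = 1.150.
μ = 2.407 − (-1.645)·1.150 = 4.298.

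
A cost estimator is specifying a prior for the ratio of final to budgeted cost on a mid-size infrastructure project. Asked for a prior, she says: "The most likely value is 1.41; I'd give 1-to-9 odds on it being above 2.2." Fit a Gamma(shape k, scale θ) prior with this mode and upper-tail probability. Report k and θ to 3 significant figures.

k ≈ 10.5, θ ≈ 0.149

Gamma(k,θ) with k>1 has mode (k−1)θ, so θ = 1.41/(k−1).
Need P(X < 2.2) = 0.9 with θ tied to k this way. Start at k = 2, θ = 1.41: P(X<2.2) ≈ 0.462.
Too low — raise k to concentrate. Iterating converges to k ≈ 10.5.
Then θ = 1.41/(10.5−1) ≈ 0.149.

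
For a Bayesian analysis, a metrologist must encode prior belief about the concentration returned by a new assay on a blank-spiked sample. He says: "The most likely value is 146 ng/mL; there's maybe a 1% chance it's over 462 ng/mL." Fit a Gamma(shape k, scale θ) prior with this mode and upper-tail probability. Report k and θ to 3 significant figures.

k ≈ 4.35, θ ≈ 43.6

Gamma(k,θ) with k>1 has mode (k−1)θ, so θ = 146/(k−1).
Need P(X < 462) = 0.99 with θ tied to k this way. Start at k = 2, θ = 146: P(X<462) ≈ 0.824.
Too low — raise k to concentrate. Iterating converges to k ≈ 4.35.
Then θ = 146/(4.35−1) ≈ 43.6.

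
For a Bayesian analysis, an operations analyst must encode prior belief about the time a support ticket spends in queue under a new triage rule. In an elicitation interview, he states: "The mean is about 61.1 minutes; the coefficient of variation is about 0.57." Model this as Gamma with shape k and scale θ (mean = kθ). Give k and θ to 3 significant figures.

k ≈ 3.08, θ ≈ 19.9

For Gamma(k, scale θ): mean = kθ, variance = kθ², so CV = 1/√k.
CV = 0.57, hence k = 1/CV² = 3.08.
Then θ = mean/k = 61.1/3.08 = 19.9.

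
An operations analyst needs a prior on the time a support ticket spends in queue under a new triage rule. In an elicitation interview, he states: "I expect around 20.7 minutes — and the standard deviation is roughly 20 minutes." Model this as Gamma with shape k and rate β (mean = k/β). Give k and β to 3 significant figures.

k ≈ 1.07, β ≈ 0.0517

For Gamma(k, rate β): mean = k/β, variance = k/β², so CV = 1/√k.
CV = SD/mean = 20/20.7 = 0.9662, hence k = 1/CV² = 1.07.
Then β = k/mean = 1.07/20.7 = 0.0517.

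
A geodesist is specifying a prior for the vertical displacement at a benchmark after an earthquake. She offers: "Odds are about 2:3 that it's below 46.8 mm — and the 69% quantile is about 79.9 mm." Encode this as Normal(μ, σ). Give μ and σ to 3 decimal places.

μ = 57.993, σ = 44.181

For Normal(μ,σ), the p-quantile is μ + z_p·σ. Here z_{0.4} = -0.2533, z_{0.69} = 0.4959.
So 46.8 = μ − 0.2533σ and 79.9 = μ + 0.4959σ.
Subtracting: σ = (79.9 − 46.8)/(0.4959 − (-0.2533)) = 44.181.
Then μ = 46.8 − (-0.2533)·44.181 = 57.993.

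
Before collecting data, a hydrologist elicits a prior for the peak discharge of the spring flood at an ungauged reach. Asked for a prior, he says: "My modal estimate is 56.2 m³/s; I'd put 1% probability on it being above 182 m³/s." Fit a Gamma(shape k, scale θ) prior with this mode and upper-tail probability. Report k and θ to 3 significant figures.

Gamma(k,θ) with k>1 has mode (k−1)θ, so θ = 56.2/(k−1).
Need P(X < 182) = 0.99 with θ tied to k this way. Start at k = 2, θ = 56.2: P(X<182) ≈ 0.834.
Too low — raise k to concentrate. Iterating converges to k ≈ 4.2.
Then θ = 56.2/(4.2−1) ≈ 17.6.

k ≈ 4.2, θ ≈ 17.6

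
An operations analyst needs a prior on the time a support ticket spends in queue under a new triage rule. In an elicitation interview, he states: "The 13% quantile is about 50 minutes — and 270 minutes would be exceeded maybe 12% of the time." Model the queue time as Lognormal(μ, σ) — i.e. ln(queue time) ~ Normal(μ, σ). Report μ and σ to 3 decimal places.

If T ~ Lognormal(μ,σ) then ln T ~ Normal(μ,σ), so the p-quantile of ln T is μ + z_p·σ.
ln(50) = 3.912 and ln(270) = 5.598; z_{0.13} = -1.126, z_{0.88} = 1.175.
σ = (5.598 − 3.912)/(1.175 − (-1.126)) = 0.733.
μ = 3.912 − (-1.126)·0.733 = 4.737.

μ ≈ 4.737, σ ≈ 0.733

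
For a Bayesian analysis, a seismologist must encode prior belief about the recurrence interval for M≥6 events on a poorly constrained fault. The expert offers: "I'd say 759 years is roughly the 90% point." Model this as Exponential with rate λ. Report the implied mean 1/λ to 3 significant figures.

mean ≈ 330 years

P(T < 759.0) = 1 − e^(−λ·759.0) = 0.9, so λ = −ln(1−0.9)/759.0 = −ln(0.1)/759.0 = 0.00303.
Mean = 1/λ = 330 years.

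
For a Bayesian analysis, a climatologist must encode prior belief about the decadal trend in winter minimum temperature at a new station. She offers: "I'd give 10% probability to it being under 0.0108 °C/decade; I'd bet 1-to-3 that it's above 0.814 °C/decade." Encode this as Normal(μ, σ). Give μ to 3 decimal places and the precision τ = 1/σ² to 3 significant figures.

The p-quantile of Normal(μ,σ) is μ + z_p·σ, with z_{0.1} = -1.282 and z_{0.75} = 0.6745.
Eliminate σ: μ = (z₂·x₁ − z₁·x₂)/(z₂ − z₁) = (0.6745·0.0108 − (-1.282)·0.814)/1.956 = 0.537.
Then σ = (x₂ − x₁)/(z₂ − z₁) = (0.814 − 0.0108)/1.956 = 0.411.
Precision τ = 1/σ² = 1/0.4106² = 5.93.

μ = 0.537, τ = 5.93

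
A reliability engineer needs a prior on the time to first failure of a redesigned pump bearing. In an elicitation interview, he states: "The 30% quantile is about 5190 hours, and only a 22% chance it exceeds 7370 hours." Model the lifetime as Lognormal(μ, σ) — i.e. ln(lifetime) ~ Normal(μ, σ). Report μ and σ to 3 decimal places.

If T ~ Lognormal(μ,σ) then ln T ~ Normal(μ,σ), so the p-quantile of ln T is μ + z_p·σ.
ln(5190) = 8.554 and ln(7370) = 8.905; z_{0.3} = -0.5244, z_{0.78} = 0.7722.
σ = (8.905 − 8.554)/(0.7722 − (-0.5244)) = 0.270.
μ = 8.554 − (-0.5244)·0.270 = 8.696.

μ ≈ 8.696, σ ≈ 0.270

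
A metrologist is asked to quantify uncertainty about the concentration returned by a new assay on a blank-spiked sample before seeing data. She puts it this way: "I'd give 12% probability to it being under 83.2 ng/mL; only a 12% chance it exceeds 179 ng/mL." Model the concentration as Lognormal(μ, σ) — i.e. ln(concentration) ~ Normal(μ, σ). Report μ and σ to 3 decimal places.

If T ~ Lognormal(μ,σ) then ln T ~ Normal(μ,σ), so the p-quantile of ln T is μ + z_p·σ.
ln(83.2) = 4.421 and ln(179) = 5.187; z_{0.12} = -1.175, z_{0.88} = 1.175.
σ = (5.187 − 4.421)/(1.175 − (-1.175)) = 0.326.
μ = 4.421 − (-1.175)·0.326 = 4.804.

μ ≈ 4.804, σ ≈ 0.326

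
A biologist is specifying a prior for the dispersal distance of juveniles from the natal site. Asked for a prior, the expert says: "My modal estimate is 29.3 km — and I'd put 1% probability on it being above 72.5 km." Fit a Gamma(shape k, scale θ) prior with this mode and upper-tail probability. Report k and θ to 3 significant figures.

Gamma(k,θ) with k>1 has mode (k−1)θ, so θ = 29.3/(k−1).
Need P(X < 72.5) = 0.99 with θ tied to k this way. Start at k = 2, θ = 29.3: P(X<72.5) ≈ 0.707.
Too low — raise k to concentrate. Iterating converges to k ≈ 6.73.
Then θ = 29.3/(6.73−1) ≈ 5.11.

k ≈ 6.73, θ ≈ 5.11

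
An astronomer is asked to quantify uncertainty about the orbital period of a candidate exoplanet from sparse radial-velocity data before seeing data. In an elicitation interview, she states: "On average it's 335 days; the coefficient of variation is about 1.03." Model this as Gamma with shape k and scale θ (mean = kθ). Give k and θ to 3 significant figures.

k ≈ 0.943, θ ≈ 355

For Gamma(k, scale θ): mean = kθ, variance = kθ², so CV = 1/√k.
CV = 1.03, hence k = 1/CV² = 0.943.
Then θ = mean/k = 335/0.943 = 355.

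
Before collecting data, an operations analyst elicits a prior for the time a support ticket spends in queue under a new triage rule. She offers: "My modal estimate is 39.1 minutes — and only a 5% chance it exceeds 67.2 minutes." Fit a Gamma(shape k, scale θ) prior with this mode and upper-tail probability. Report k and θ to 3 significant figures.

Gamma(k,θ) with k>1 has mode (k−1)θ, so θ = 39.1/(k−1).
Need P(X < 67.2) = 0.95 with θ tied to k this way. Start at k = 2, θ = 39.1: P(X<67.2) ≈ 0.513.
Too low — raise k to concentrate. Iterating converges to k ≈ 10.5.
Then θ = 39.1/(10.5−1) ≈ 4.11.

k ≈ 10.5, θ ≈ 4.11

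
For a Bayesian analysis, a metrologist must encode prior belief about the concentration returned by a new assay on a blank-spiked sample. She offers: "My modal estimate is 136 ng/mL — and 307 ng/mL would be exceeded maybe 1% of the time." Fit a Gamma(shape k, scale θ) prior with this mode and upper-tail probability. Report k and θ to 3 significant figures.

Gamma(k,θ) with k>1 has mode (k−1)θ, so θ = 136/(k−1).
Need P(X < 307) = 0.99 with θ tied to k this way. Start at k = 2, θ = 136: P(X<307) ≈ 0.659.
Too low — raise k to concentrate. Iterating converges to k ≈ 8.23.
Then θ = 136/(8.23−1) ≈ 18.8.

k ≈ 8.23, θ ≈ 18.8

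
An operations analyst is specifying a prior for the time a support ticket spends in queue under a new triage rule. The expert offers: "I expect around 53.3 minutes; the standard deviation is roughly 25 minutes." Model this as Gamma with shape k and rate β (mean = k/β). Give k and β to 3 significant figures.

k ≈ 4.55, β ≈ 0.0853

For Gamma(k, rate β): mean = k/β, variance = k/β², so CV = 1/√k.
CV = SD/mean = 25/53.3 = 0.469, hence k = 1/CV² = 4.55.
Then β = k/mean = 4.55/53.3 = 0.0853.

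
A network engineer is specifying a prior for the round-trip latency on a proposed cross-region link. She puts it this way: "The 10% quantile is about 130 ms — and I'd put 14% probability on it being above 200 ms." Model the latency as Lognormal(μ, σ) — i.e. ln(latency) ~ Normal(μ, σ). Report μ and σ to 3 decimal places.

μ ≈ 5.101, σ ≈ 0.182

If T ~ Lognormal(μ,σ) then ln T ~ Normal(μ,σ), so the p-quantile of ln T is μ + z_p·σ.
ln(130) = 4.868 and ln(200) = 5.298; z_{0.1} = -1.282, z_{0.86} = 1.08.
σ = (5.298 − 4.868)/(1.08 − (-1.282)) = 0.182.
μ = 4.868 − (-1.282)·0.182 = 5.101.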